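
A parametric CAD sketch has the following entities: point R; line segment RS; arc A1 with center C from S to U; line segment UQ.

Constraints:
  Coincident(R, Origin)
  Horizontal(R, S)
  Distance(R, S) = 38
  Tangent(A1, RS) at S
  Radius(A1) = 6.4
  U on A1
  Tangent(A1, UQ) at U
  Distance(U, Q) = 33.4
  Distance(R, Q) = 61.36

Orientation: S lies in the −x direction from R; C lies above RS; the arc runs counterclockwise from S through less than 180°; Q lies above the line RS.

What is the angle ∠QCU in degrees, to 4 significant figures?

79.15°

R is at the origin; RS is horizontal with |RS| = 38.0 and S on the −x side, so S = (-38.00, 0.000). Since A1 is tangent to RS there, CS ⟂ RS, so C = S + (0, 6.4) = (-38.00, 6.400). Since CU ⟂ UQ (tangency), |CQ| = √(6.4² + 33.4²) = 34.01 regardless of where U sits on A1. So Q lies on both circle(R, 61.36) and circle(C, 34.01); the above-RS intersection is Q = (-47.27, 39.12). U is the foot of the tangent from Q: U = (-32.28, 9.273).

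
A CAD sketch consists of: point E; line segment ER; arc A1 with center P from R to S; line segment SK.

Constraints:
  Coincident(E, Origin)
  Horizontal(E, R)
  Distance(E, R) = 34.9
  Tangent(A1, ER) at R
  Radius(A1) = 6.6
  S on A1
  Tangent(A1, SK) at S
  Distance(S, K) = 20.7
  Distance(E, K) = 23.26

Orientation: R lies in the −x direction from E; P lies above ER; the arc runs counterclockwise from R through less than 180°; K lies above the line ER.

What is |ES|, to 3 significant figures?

30.2

Checks: |PS| = 6.600 ✓; ∠(PS, SK) = 90.00° ✓; |SK| = 20.70 ✓; |EK| = 23.26 ✓.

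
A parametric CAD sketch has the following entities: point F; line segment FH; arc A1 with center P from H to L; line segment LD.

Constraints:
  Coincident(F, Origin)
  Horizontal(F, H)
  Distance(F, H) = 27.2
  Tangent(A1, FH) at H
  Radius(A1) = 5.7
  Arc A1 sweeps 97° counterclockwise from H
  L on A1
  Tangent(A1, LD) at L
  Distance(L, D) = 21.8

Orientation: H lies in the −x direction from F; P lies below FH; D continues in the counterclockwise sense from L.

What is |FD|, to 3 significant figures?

41.2

On A1, H sits at bearing 90° from P; a 97° counterclockwise sweep puts L at bearing 187°, so L = P + 5.7·(cos 187°, sin 187°) = (-32.9, -6.39). Since A1 is tangent to LD there, PL ⟂ LD, so LD runs along (−sin 187°, cos 187°); with |LD| = 21.8, D = (-30.2, -28.0). Then |FD| = |D − F| = 41.2.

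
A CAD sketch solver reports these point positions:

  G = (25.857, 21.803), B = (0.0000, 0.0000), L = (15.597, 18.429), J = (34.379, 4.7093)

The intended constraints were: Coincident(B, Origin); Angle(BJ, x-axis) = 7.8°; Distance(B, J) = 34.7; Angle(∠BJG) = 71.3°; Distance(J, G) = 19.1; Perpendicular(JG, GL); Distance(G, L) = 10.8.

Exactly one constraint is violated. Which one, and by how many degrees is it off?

Perpendicular(JG, GL) — off by 8.29°.

B = (0.00, 0.00) ✓; BJ at 7.800° ✓; |BJ| = 34.70 ✓; ∠BJG = 71.30° ✓; |JG| = 19.10 ✓; ∠(JG, GL) = 81.71° ✗; |GL| = 10.80 ✓.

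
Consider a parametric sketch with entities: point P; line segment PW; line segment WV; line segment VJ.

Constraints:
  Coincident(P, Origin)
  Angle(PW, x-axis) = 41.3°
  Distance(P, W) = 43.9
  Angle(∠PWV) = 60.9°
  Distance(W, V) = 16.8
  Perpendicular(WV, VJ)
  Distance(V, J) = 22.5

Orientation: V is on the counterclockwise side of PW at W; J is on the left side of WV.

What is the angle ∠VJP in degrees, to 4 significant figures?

164.0°

P is at the origin; PW runs at 41.3° with length 43.9, so W = 43.9·(cos 41.3°, sin 41.3°) = (32.98, 28.97). ∠PWV = 60.9°, so WV runs at 41.3° + (180° − 60.9°) = 160.4° from the x-axis; with |WV| = 16.8, V = W + 16.8·(cos 160.4°, sin 160.4°) = (17.15, 34.61). WV ⟂ VJ; with |VJ| = 22.5 on the left of WV, J = V + 22.5·(-0.3355, -0.9421) = (9.606, 13.41). Then cos ∠VJP = JV·JP / (|JV||JP|), giving 164.0°.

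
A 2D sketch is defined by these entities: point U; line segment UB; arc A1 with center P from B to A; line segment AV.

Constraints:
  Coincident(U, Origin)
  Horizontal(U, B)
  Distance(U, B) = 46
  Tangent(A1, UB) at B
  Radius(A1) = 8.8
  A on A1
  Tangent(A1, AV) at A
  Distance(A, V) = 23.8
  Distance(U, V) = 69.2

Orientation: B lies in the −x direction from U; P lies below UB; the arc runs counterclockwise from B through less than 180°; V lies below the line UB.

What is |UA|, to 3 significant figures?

54.3

Checks: ∠(PB, BU) = 90.00° ✓; |PB| = 8.800 ✓; |PA| = 8.800 ✓; ∠(PA, AV) = 90.00° ✓; |AV| = 23.80 ✓; |UV| = 69.20 ✓.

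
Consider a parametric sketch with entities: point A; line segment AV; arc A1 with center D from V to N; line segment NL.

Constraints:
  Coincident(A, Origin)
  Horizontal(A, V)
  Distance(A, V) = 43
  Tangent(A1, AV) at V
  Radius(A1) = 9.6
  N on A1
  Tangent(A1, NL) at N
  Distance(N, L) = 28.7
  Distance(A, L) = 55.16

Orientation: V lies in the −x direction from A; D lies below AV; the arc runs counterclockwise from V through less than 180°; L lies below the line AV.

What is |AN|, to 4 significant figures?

53.41

Checks: |DN| = 9.600 ✓; ∠(DN, NL) = 90.00° ✓; |NL| = 28.70 ✓; |AL| = 55.16 ✓.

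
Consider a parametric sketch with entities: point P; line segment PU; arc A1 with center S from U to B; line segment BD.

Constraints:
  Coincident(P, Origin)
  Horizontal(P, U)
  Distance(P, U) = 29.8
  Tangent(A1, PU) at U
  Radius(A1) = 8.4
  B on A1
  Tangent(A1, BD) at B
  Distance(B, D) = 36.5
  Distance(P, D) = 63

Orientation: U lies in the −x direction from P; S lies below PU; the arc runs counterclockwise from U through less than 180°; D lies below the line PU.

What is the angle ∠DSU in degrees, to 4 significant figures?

151.9°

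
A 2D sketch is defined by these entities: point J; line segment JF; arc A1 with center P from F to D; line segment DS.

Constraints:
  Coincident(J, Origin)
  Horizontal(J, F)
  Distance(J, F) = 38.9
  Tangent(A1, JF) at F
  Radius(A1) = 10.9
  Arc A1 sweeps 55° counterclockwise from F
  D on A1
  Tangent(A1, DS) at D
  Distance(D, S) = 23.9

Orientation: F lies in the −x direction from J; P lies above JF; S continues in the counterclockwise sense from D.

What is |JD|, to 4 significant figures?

30.33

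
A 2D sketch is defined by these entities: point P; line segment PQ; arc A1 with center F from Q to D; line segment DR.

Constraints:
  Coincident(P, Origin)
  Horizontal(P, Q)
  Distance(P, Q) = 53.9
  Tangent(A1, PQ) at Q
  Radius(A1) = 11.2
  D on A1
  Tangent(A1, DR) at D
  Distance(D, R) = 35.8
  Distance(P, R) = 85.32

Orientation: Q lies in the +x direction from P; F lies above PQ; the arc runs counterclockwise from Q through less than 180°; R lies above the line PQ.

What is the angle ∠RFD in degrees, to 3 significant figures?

72.6°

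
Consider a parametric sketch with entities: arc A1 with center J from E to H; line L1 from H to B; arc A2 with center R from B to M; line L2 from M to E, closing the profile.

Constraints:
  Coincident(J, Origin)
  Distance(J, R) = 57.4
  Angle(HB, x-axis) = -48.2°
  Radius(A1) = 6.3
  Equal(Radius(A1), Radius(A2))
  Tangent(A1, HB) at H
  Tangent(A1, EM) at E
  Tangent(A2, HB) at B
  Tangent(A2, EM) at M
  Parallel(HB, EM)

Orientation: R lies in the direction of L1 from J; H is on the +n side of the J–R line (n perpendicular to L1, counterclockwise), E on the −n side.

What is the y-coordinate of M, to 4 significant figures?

-46.99

The slot axis is L1's direction at -48.2°, so u = (cos -48.2°, sin -48.2°) = (0.6665, -0.7455) and n = (−sin -48.2°, cos -48.2°) = (0.7455, 0.6665). J is at the origin and R lies 57.4 along u from J, so R = 57.4·u = (38.26, -42.79). Tangency of A1 to both parallel lines with radius 6.3 puts H and E at J ± 6.3·n: H = (4.696, 4.199), E = (-4.696, -4.199). Equal radii place B and M the same way about R: B = R + 6.3·n = (42.96, -38.59), M = R − 6.3·n = (33.56, -46.99). So M.y = -46.99.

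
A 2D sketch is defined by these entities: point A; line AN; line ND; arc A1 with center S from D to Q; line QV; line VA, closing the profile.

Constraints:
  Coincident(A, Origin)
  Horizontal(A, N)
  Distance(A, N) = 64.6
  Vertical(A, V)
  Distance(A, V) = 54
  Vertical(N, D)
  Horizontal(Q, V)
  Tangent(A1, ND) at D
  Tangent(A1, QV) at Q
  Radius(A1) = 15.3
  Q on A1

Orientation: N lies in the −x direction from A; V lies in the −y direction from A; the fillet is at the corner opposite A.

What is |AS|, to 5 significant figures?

62.675

A is at the origin; AN is horizontal with |AN| = 64.6 and N on the −x side, so N = (-64.600, 0.0000). A and V share the same x with |AV| = 54.0 and V on the −y side, so V = (0.0000, -54.000). The virtual corner opposite A is at (-64.600, -54.000). The tangent condition forces SD to be normal to ND and A1 meets QV tangentially, so SQ is at right angles to QV, with radius 15.3, so the center S sits 15.3 in from both sides at S = (-49.300, -38.700). Then |AS| = |S − A| = 62.675.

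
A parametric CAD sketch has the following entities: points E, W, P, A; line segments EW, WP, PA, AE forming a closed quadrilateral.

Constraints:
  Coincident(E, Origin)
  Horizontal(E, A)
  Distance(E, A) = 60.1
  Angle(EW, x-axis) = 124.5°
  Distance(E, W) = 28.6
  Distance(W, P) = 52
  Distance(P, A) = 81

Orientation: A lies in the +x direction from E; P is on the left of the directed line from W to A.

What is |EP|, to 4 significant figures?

67.62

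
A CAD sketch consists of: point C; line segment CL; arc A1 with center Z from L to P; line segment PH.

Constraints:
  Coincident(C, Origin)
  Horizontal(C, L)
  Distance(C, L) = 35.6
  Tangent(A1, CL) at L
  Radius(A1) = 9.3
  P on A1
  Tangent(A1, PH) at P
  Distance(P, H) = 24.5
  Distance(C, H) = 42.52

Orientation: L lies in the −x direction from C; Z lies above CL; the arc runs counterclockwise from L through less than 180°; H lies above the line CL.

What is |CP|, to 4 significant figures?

27.85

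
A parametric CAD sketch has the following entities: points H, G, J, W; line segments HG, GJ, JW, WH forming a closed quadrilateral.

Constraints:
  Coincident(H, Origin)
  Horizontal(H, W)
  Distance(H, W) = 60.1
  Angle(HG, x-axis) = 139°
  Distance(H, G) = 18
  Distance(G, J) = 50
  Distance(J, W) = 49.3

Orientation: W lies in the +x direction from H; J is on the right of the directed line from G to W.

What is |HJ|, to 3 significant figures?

32.3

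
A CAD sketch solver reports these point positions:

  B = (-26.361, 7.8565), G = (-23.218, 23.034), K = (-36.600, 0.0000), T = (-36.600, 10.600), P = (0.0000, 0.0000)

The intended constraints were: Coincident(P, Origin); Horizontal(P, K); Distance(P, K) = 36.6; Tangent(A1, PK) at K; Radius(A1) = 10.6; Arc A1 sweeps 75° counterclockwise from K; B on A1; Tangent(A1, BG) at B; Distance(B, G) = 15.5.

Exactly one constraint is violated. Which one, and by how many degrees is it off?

Tangent(A1, BG) at B — off by 3.30°.

P = (0.00, 0.00) ✓; P.y = 0.00, K.y = 0.00 ✓; |PK| = 36.60 ✓; ∠(TK, KP) = 90.00° ✓; |TK| = 10.60 ✓; bearing(T→B) − bearing(T→K) = 75.00° ✓; |TB| = 10.60 ✓; ∠(TB, BG) = 86.70° ✗; |BG| = 15.50 ✓.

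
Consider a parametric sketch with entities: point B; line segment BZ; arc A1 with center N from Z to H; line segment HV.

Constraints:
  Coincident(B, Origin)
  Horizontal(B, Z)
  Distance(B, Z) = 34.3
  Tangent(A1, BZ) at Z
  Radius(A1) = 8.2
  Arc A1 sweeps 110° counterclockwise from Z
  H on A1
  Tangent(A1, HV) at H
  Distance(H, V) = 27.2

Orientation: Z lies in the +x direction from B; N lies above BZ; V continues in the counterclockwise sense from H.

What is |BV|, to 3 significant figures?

49.1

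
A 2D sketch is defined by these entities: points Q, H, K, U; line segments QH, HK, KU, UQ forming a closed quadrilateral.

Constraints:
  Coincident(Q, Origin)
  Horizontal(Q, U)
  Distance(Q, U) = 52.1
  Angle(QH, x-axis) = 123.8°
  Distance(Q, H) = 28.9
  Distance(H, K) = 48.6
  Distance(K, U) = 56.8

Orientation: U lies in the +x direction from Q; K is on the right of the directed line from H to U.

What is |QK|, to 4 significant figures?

21.95

Checks: |HK| = 48.60 ✓; |KU| = 56.80 ✓.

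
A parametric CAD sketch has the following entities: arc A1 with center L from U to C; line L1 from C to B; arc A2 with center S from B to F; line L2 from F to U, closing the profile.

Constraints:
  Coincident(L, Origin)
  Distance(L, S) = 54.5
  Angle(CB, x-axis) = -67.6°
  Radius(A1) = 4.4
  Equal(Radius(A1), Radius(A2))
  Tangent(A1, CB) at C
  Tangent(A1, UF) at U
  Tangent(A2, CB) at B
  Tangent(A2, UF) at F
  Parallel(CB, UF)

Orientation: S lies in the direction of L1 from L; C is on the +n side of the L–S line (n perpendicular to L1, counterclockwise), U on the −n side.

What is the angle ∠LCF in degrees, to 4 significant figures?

80.83°

The slot axis is L1's direction at -67.6°, so u = (cos -67.6°, sin -67.6°) = (0.3811, -0.9245) and n = (−sin -67.6°, cos -67.6°) = (0.9245, 0.3811). L is at the origin and S lies 54.5 along u from L, so S = 54.5·u = (20.77, -50.39). Tangency of A1 to both parallel lines with radius 4.4 puts C and U at L ± 4.4·n: C = (4.068, 1.677), U = (-4.068, -1.677). Equal radii place B and F the same way about S: B = S + 4.4·n = (24.84, -48.71), F = S − 4.4·n = (16.70, -52.06). Then cos ∠LCF = CL·CF / (|CL||CF|), giving 80.83°.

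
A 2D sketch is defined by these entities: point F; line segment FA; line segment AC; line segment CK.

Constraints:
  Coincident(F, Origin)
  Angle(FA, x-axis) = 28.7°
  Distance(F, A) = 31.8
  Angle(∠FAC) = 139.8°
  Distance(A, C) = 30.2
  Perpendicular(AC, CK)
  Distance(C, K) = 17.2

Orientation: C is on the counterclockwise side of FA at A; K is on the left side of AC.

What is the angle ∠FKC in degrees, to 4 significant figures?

93.49°

F is at the origin; FA runs at 28.7° with length 31.8, so A = 31.8·(cos 28.7°, sin 28.7°) = (27.89, 15.27). ∠FAC = 139.8°, so AC runs at 28.7° + (180° − 139.8°) = 68.90° from the x-axis; with |AC| = 30.2, C = A + 30.2·(cos 68.90°, sin 68.90°) = (38.77, 43.45). AC is perpendicular to CK; with |CK| = 17.2 on the left of AC, K = C + 17.2·(-0.9330, 0.3600) = (22.72, 49.64). Then cos ∠FKC = KF·KC / (|KF||KC|), giving 93.49°.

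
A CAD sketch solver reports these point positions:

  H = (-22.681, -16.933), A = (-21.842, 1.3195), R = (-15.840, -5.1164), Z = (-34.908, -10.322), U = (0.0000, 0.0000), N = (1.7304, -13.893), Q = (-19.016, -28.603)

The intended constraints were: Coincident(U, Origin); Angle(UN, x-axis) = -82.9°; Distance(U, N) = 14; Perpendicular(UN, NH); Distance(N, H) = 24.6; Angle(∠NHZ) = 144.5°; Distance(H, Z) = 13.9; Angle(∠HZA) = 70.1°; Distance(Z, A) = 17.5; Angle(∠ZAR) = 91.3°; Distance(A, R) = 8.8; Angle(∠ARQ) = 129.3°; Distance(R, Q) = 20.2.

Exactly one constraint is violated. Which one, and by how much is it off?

Distance(R, Q) = 20.2 — off by 3.50.

U = (0.00, 0.00) ✓; UN at -82.90° ✓; |UN| = 14.00 ✓; ∠(UN, NH) = 90.00° ✓; |NH| = 24.60 ✓; ∠NHZ = 144.5° ✓; |HZ| = 13.90 ✓; ∠HZA = 70.10° ✓; |ZA| = 17.50 ✓; ∠ZAR = 91.30° ✓; |AR| = 8.800 ✓; ∠ARQ = 129.3° ✓; |RQ| = 23.70 ✗.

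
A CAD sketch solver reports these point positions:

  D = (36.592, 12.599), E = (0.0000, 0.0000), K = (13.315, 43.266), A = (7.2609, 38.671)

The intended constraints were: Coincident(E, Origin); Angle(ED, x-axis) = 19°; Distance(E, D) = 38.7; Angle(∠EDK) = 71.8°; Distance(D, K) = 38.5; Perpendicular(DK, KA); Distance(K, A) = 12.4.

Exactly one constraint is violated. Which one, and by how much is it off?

Distance(K, A) = 12.4 — off by 4.80.

E = (0.00, 0.00) ✓; ED at 19.00° ✓; |ED| = 38.70 ✓; ∠EDK = 71.80° ✓; |DK| = 38.50 ✓; ∠(DK, KA) = 90.00° ✓; |KA| = 7.600 ✗.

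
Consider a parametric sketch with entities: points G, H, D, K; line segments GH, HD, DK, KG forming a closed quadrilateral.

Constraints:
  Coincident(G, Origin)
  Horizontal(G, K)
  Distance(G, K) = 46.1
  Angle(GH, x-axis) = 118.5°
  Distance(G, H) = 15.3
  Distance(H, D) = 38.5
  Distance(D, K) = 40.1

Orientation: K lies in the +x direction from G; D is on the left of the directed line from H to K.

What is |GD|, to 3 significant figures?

42.4

Checks: |GK| = 46.10 ✓; |GH| = 15.30 ✓; |HD| = 38.50 ✓; |DK| = 40.10 ✓.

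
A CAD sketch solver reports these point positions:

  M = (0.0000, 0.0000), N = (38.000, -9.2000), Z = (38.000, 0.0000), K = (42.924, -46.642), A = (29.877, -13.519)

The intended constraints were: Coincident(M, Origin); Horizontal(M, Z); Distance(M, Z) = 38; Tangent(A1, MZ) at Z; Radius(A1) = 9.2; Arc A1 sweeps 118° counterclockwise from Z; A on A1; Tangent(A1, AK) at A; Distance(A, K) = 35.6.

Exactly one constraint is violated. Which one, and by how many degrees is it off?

Tangent(A1, AK) at A — off by 6.50°.

M = (0.00, 0.00) ✓; M.y = 0.00, Z.y = 0.00 ✓; |MZ| = 38.00 ✓; ∠(NZ, ZM) = 90.00° ✓; |NZ| = 9.200 ✓; bearing(N→A) − bearing(N→Z) = 118.0° ✓; |NA| = 9.200 ✓; ∠(NA, AK) = 96.50° ✗; |AK| = 35.60 ✓.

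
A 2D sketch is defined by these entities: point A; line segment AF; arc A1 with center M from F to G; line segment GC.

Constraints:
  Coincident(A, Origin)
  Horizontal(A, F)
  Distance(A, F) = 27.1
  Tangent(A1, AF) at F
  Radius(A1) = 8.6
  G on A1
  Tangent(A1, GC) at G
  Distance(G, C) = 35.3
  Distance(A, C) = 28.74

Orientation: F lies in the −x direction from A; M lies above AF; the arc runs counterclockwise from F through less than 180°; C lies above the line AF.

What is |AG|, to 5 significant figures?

20.989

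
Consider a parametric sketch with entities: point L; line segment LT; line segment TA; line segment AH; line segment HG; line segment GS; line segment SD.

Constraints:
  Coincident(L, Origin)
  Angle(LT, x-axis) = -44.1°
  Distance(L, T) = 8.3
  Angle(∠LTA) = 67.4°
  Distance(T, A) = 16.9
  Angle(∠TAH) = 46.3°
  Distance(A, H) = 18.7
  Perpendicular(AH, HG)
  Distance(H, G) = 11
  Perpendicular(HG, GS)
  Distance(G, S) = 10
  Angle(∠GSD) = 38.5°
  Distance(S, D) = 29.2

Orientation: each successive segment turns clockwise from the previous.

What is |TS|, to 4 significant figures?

3.216

The perpendicularity gives HG at right angles to AH, so HG runs at -20.40°; with |HG| = 11.0, G = (7.267, 1.232). HG ⟂ GS, so GS runs at -110.4°; with |GS| = 10.0, S = (3.781, -8.141). Then |TS| = |S − T| = 3.216.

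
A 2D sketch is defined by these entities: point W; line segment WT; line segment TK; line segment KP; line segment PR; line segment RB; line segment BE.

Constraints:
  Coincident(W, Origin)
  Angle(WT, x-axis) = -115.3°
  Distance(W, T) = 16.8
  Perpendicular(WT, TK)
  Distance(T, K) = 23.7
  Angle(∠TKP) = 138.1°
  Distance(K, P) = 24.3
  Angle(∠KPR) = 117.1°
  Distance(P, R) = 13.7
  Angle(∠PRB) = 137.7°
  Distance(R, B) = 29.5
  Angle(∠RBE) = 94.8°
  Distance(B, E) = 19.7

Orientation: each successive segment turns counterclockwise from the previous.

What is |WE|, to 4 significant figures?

13.19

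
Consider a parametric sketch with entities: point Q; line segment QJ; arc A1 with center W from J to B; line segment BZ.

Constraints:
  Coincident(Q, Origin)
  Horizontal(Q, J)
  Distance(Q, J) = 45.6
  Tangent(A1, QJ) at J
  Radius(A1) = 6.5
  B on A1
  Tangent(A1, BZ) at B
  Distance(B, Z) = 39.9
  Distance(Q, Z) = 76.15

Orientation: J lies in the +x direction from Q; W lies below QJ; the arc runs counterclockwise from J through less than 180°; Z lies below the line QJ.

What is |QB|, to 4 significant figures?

41.50

Checks: |WB| = 6.500 ✓; ∠(WB, BZ) = 90.00° ✓; |BZ| = 39.90 ✓; |QZ| = 76.15 ✓.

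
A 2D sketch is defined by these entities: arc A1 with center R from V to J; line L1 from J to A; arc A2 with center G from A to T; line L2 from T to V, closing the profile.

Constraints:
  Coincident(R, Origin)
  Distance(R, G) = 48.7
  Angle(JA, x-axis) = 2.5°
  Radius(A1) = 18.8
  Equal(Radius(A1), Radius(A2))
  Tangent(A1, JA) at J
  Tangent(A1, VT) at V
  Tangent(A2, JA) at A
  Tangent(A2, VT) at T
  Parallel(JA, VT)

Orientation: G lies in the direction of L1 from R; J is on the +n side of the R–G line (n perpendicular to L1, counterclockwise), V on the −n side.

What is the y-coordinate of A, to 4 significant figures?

20.91

The slot axis is L1's direction at 2.5°, so u = (cos 2.5°, sin 2.5°) = (0.9990, 0.04362) and n = (−sin 2.5°, cos 2.5°) = (-0.04362, 0.9990). R is at the origin and G lies 48.7 along u from R, so G = 48.7·u = (48.65, 2.124). Tangency of A1 to both parallel lines with radius 18.8 puts J and V at R ± 18.8·n: J = (-0.8200, 18.78), V = (0.8200, -18.78). Equal radii place A and T the same way about G: A = G + 18.8·n = (47.83, 20.91), T = G − 18.8·n = (49.47, -16.66). So A.y = 20.91.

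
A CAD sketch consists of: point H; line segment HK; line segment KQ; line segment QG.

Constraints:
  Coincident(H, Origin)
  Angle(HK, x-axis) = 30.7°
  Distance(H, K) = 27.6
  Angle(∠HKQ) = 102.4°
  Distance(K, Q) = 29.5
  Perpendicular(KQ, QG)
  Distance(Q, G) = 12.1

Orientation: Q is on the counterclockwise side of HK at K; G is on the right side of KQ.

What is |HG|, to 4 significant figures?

52.73

H is at the origin; HK runs at 30.7° with length 27.6, so K = 27.6·(cos 30.7°, sin 30.7°) = (23.73, 14.09). ∠HKQ = 102.4°, so KQ runs at 30.7° + (180° − 102.4°) = 108.3° from the x-axis; with |KQ| = 29.5, Q = K + 29.5·(cos 108.3°, sin 108.3°) = (14.47, 42.10). KQ is perpendicular to QG; with |QG| = 12.1 on the right of KQ, G = Q + 12.1·(0.9494, 0.3140) = (25.96, 45.90). Then |HG| = |G − H| = 52.73.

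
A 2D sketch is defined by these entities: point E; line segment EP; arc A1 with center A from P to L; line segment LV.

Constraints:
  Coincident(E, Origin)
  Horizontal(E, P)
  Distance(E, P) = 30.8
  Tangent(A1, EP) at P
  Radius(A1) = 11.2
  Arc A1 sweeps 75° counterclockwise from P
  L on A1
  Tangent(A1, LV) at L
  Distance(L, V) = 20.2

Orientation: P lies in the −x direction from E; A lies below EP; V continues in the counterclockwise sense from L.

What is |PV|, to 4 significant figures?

32.11

E is at the origin; EP is horizontal with |EP| = 30.8 and P on the −x side, so P = (-30.80, 0.000). Since A1 is tangent to EP there, AP ⟂ EP, so A = P + (0, -11.2) = (-30.80, -11.20). On A1, P sits at bearing 90° from A; a 75° counterclockwise sweep puts L at bearing 165°, so L = A + 11.2·(cos 165°, sin 165°) = (-41.62, -8.301). The tangent condition forces AL to be normal to LV, so LV runs along (−sin 165°, cos 165°); with |LV| = 20.2, V = (-46.85, -27.81). Then |PV| = |V − P| = 32.11.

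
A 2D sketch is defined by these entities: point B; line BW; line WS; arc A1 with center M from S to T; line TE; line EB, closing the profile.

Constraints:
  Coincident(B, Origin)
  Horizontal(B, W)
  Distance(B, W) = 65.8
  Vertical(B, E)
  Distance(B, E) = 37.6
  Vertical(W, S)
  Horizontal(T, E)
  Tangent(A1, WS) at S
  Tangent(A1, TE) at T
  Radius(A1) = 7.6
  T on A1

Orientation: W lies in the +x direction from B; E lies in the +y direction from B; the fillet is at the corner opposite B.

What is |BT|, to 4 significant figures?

69.29

B is at the origin; B and W share the same y with |BW| = 65.8 and W on the +x side, so W = (65.80, 0.000). B and E share the same x with |BE| = 37.6 and E on the +y side, so E = (0.000, 37.60). The virtual corner opposite B is at (65.80, 37.60). A1 meets WS tangentially, so MS is at right angles to WS and A1 meets TE tangentially, so MT is at right angles to TE, with radius 7.6, so the center M sits 7.6 in from both sides at M = (58.20, 30.00). That places the tangent points at S = (65.80, 30.00) on WS and T = (58.20, 37.60) on TE. Then |BT| = |T − B| = 69.29.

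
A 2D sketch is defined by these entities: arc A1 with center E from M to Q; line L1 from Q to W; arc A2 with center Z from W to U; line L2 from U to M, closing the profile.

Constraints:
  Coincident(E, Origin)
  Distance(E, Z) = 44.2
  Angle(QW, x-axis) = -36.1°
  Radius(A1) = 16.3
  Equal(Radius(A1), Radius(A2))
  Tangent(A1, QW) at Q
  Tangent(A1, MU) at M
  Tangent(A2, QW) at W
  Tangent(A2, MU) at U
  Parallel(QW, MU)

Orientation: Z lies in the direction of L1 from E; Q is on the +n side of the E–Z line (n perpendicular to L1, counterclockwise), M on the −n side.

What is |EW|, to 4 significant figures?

47.11

The slot axis is L1's direction at -36.1°, so u = (cos -36.1°, sin -36.1°) = (0.8080, -0.5892) and n = (−sin -36.1°, cos -36.1°) = (0.5892, 0.8080). E is at the origin and Z lies 44.2 along u from E, so Z = 44.2·u = (35.71, -26.04). Tangency of A1 to both parallel lines with radius 16.3 puts Q and M at E ± 16.3·n: Q = (9.604, 13.17), M = (-9.604, -13.17). Equal radii place W and U the same way about Z: W = Z + 16.3·n = (45.32, -12.87), U = Z − 16.3·n = (26.11, -39.21). Then |EW| = |W − E| = 47.11.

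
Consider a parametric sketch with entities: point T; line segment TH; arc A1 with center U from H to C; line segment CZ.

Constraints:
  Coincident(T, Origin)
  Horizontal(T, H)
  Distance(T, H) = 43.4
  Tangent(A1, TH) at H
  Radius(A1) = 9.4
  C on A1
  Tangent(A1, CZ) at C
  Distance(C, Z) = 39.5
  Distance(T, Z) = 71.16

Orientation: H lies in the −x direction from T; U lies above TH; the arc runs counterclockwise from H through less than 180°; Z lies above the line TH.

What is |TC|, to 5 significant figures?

37.328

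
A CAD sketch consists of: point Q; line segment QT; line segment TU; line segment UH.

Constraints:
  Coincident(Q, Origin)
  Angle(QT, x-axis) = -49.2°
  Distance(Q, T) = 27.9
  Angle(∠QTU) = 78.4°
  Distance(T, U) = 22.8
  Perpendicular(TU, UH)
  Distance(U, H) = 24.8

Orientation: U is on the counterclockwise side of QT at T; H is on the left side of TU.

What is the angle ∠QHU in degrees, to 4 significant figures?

98.37°

Q is at the origin; QT runs at -49.2° with length 27.9, so T = 27.9·(cos -49.2°, sin -49.2°) = (18.23, -21.12). ∠QTU = 78.4°, so TU runs at -49.2° + (180° − 78.4°) = 52.40° from the x-axis; with |TU| = 22.8, U = T + 22.8·(cos 52.40°, sin 52.40°) = (32.14, -3.056). The perpendicularity gives UH at right angles to TU; with |UH| = 24.8 on the left of TU, H = U + 24.8·(-0.7923, 0.6101) = (12.49, 12.08). Then cos ∠QHU = HQ·HU / (|HQ||HU|), giving 98.37°.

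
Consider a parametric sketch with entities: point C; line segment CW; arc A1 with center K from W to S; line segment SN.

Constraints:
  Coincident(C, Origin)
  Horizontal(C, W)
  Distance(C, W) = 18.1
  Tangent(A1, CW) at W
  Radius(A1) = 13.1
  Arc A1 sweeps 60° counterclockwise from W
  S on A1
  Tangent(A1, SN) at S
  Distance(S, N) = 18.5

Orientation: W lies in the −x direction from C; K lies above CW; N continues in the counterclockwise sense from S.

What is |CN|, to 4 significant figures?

22.71

C is at the origin; CW is horizontal with |CW| = 18.1 and W on the −x side, so W = (-18.10, 0.000). Since A1 is tangent to CW there, KW ⟂ CW, so K = W + (0, 13.1) = (-18.10, 13.10). On A1, W sits at bearing -90° from K; a 60° counterclockwise sweep puts S at bearing -30°, so S = K + 13.1·(cos -30°, sin -30°) = (-6.755, 6.550). The tangent condition forces KS to be normal to SN, so SN runs along (−sin -30°, cos -30°); with |SN| = 18.5, N = (2.495, 22.57). Then |CN| = |N − C| = 22.71.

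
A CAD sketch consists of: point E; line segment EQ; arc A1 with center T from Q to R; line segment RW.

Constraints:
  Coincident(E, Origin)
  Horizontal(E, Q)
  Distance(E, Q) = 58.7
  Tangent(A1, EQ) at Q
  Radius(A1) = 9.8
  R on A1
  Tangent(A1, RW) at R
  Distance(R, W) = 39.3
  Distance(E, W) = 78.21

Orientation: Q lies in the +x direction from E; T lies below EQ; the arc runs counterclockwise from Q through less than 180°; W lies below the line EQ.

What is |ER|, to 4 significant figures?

50.81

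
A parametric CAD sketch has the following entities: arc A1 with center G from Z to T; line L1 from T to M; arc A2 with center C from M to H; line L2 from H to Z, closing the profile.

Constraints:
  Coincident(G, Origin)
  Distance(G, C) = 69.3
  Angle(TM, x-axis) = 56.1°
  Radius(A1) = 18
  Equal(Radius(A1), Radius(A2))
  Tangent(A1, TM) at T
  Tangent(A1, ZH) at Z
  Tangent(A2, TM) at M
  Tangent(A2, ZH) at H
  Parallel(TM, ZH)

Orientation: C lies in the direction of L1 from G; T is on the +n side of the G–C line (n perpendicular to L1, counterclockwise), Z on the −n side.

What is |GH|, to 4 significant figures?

71.60

Tangency of A1 to both parallel lines with radius 18.0 puts T and Z at G ± 18.0·n: T = (-14.94, 10.04), Z = (14.94, -10.04). Equal radii place M and H the same way about C: M = C + 18.0·n = (23.71, 67.56), H = C − 18.0·n = (53.59, 47.48). Then |GH| = |H − G| = 71.60.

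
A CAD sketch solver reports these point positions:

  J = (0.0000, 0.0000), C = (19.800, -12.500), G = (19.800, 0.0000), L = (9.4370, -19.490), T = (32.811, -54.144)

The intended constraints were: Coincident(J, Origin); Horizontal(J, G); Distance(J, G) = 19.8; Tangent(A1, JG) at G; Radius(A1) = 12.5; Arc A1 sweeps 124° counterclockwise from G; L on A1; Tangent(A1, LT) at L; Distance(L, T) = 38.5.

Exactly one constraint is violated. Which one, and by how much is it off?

Distance(L, T) = 38.5 — off by 3.30.

J = (0.00, 0.00) ✓; J.y = 0.00, G.y = 0.00 ✓; |JG| = 19.80 ✓; ∠(CG, GJ) = 90.00° ✓; |CG| = 12.50 ✓; bearing(C→L) − bearing(C→G) = 124.0° ✓; |CL| = 12.50 ✓; ∠(CL, LT) = 90.00° ✓; |LT| = 41.80 ✗.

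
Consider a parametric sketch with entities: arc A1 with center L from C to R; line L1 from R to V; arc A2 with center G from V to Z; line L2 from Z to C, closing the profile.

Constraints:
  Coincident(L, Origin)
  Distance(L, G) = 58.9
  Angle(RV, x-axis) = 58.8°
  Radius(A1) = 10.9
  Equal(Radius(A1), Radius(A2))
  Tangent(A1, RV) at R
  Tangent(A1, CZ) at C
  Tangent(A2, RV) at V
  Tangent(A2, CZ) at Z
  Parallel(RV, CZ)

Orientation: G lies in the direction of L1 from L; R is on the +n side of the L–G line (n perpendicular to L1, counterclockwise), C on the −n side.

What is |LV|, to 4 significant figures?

59.90

The slot axis is L1's direction at 58.8°, so u = (cos 58.8°, sin 58.8°) = (0.5180, 0.8554) and n = (−sin 58.8°, cos 58.8°) = (-0.8554, 0.5180). L is at the origin and G lies 58.9 along u from L, so G = 58.9·u = (30.51, 50.38). Tangency of A1 to both parallel lines with radius 10.9 puts R and C at L ± 10.9·n: R = (-9.323, 5.646), C = (9.323, -5.646). Equal radii place V and Z the same way about G: V = G + 10.9·n = (21.19, 56.03), Z = G − 10.9·n = (39.84, 44.73). Then |LV| = |V − L| = 59.90.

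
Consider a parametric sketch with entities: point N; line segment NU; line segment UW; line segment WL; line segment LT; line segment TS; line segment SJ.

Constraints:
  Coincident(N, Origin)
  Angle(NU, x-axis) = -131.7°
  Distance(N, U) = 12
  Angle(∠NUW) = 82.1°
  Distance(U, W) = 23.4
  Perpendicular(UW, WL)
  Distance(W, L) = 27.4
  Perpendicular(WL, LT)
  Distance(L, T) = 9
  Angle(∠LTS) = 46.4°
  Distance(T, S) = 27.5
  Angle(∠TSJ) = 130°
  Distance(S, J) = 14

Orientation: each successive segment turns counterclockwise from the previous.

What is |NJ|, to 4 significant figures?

45.82

N is at the origin; NU runs at -131.7° with length 12.0, so U = (-7.983, -8.960). ∠NUW = 82.1° gives UW at -33.80° from the x-axis; with |UW| = 23.4, W = (11.46, -21.98). UW ⟂ WL, so WL runs at 56.20°; with |WL| = 27.4, L = (26.70, 0.7920). WL ⟂ LT, so LT runs at 146.2°; with |LT| = 9.0, T = (19.23, 5.799). ∠LTS = 46.4° gives TS at -80.20° from the x-axis; with |TS| = 27.5, S = (23.91, -21.30). ∠TSJ = 130.0° gives SJ at -30.20° from the x-axis; with |SJ| = 14.0, J = (36.01, -28.34). Then |NJ| = |J − N| = 45.82.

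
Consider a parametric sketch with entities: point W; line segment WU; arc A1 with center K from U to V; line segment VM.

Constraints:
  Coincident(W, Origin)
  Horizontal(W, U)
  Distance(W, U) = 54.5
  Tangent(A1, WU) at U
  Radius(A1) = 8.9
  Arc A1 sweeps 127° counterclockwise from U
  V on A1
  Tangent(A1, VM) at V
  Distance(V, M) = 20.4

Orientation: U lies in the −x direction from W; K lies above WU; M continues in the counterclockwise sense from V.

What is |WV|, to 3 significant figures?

49.5

Tangency of A1 to WU means the radius KU is perpendicular to WU, so K = U + (0, 8.9) = (-54.5, 8.90). On A1, U sits at bearing -90° from K; a 127° counterclockwise sweep puts V at bearing 37°, so V = K + 8.9·(cos 37°, sin 37°) = (-47.4, 14.3). Then |WV| = |V − W| = 49.5.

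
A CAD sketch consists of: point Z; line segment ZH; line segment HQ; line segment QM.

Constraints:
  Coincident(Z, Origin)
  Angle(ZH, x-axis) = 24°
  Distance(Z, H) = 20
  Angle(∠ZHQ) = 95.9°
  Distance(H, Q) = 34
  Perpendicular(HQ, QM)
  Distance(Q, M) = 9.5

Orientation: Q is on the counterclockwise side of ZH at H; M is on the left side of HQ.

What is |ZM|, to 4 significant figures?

37.52

Z is at the origin; ZH runs at 24.0° with length 20.0, so H = 20.0·(cos 24.0°, sin 24.0°) = (18.27, 8.135). ∠ZHQ = 95.9°, so HQ runs at 24.0° + (180° − 95.9°) = 108.1° from the x-axis; with |HQ| = 34.0, Q = H + 34.0·(cos 108.1°, sin 108.1°) = (7.708, 40.45). HQ ⟂ QM; with |QM| = 9.5 on the left of HQ, M = Q + 9.5·(-0.9505, -0.3107) = (-1.322, 37.50). Then |ZM| = |M − Z| = 37.52.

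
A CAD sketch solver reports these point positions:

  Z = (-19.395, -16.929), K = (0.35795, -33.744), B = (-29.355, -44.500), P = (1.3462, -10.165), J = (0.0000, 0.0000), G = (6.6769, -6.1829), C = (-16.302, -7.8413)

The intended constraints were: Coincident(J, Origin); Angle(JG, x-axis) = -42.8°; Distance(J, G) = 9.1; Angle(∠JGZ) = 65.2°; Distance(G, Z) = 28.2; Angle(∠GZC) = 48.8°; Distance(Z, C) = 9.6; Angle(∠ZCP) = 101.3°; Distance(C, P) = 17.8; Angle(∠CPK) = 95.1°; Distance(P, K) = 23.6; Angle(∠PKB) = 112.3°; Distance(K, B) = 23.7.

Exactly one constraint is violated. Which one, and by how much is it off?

Distance(K, B) = 23.7 — off by 7.90.

J = (0.00, 0.00) ✓; JG at -42.80° ✓; |JG| = 9.100 ✓; ∠JGZ = 65.20° ✓; |GZ| = 28.20 ✓; ∠GZC = 48.80° ✓; |ZC| = 9.600 ✓; ∠ZCP = 101.3° ✓; |CP| = 17.80 ✓; ∠CPK = 95.10° ✓; |PK| = 23.60 ✓; ∠PKB = 112.3° ✓; |KB| = 31.60 ✗.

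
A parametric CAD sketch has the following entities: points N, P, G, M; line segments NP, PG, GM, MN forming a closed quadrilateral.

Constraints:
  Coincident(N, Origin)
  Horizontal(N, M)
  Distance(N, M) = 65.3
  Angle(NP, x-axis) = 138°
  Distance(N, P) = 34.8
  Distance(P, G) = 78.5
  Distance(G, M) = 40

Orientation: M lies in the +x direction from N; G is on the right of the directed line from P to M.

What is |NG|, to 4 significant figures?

43.78

N is at the origin; NM is horizontal with |NM| = 65.3 and M in +x, so M = (65.3, 0). NP runs at 138.0° with |NP| = 34.8, so P = (-25.86, 23.29). G is determined by |PG| = 78.5 and |GM| = 40.0 together: it lies at the intersection of circle(P, 78.5) and circle(M, 40.0). With |PM| = 94.09, the foot of the radical line on PM is 71.29 from P and the perpendicular offset is √(78.5² − 71.29²) = 32.87. Taking the right-of-PM solution: G = (35.08, -26.20).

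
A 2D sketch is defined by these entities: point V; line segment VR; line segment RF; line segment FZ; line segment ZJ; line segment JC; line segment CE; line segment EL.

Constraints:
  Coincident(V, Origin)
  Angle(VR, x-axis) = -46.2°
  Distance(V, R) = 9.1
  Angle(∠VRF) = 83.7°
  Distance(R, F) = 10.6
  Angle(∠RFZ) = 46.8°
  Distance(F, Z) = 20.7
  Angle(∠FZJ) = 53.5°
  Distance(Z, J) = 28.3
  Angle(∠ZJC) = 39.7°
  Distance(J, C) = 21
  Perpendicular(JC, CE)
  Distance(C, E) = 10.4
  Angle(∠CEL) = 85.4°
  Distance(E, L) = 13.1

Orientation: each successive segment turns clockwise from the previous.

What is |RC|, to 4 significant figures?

7.494

∠FZJ = 53.5° gives ZJ at -42.20° from the x-axis; with |ZJ| = 28.3, J = (20.91, -11.43). ∠ZJC = 39.7° gives JC at 177.5° from the x-axis; with |JC| = 21.0, C = (-0.07037, -10.52). Then |RC| = |C − R| = 7.494.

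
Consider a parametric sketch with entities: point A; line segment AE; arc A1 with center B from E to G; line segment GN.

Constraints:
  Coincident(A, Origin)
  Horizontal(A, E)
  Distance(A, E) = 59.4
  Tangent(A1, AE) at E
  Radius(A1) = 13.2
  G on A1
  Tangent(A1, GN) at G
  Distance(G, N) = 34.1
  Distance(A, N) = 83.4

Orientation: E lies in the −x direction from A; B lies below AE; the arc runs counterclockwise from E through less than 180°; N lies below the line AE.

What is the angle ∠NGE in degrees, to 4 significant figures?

130.9°

A is at the origin; A and E share the same y with |AE| = 59.4 and E on the −x side, so E = (-59.40, 0.000). A1 meets AE tangentially, so BE is at right angles to AE, so B = E + (0, -13.2) = (-59.40, -13.20). Since BG ⟂ GN (tangency), |BN| = √(13.2² + 34.1²) = 36.57 regardless of where G sits on A1. So N lies on both circle(A, 83.4) and circle(B, 36.57); the below-AE intersection is N = (-67.61, -48.83). G is the foot of the tangent from N: G = (-72.47, -15.08).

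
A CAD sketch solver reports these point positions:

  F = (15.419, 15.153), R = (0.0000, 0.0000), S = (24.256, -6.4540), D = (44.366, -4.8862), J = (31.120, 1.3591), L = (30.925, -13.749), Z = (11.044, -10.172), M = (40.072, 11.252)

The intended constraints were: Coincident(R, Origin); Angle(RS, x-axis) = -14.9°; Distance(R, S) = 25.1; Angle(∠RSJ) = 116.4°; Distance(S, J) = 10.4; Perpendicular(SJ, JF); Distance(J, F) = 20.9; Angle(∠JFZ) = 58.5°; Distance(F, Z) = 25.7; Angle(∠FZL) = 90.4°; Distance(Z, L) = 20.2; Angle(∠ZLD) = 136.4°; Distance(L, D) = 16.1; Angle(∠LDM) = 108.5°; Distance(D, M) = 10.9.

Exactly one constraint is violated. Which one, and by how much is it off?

Distance(D, M) = 10.9 — off by 5.80.

R = (0.00, 0.00) ✓; RS at -14.90° ✓; |RS| = 25.10 ✓; ∠RSJ = 116.4° ✓; |SJ| = 10.40 ✓; ∠(SJ, JF) = 90.00° ✓; |JF| = 20.90 ✓; ∠JFZ = 58.50° ✓; |FZ| = 25.70 ✓; ∠FZL = 90.40° ✓; |ZL| = 20.20 ✓; ∠ZLD = 136.4° ✓; |LD| = 16.10 ✓; ∠LDM = 108.5° ✓; |DM| = 16.70 ✗.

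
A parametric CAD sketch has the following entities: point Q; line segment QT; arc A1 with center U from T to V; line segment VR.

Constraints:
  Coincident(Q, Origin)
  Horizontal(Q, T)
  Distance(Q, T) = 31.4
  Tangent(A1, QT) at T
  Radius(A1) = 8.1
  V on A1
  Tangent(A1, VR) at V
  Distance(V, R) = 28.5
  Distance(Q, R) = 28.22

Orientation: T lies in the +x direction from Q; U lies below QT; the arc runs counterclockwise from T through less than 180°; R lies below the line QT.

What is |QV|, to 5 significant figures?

24.987

Checks: |UT| = 8.100 ✓; |UV| = 8.100 ✓; ∠(UV, VR) = 90.00° ✓; |VR| = 28.50 ✓; |QR| = 28.22 ✓.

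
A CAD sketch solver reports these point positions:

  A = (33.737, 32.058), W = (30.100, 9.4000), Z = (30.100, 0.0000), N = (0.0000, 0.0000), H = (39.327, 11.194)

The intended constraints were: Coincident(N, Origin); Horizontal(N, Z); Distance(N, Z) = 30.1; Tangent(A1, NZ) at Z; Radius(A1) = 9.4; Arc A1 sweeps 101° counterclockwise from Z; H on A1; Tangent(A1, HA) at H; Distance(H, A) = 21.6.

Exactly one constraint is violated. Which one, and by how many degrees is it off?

Tangent(A1, HA) at H — off by 4.00°.

N = (0.00, 0.00) ✓; N.y = 0.00, Z.y = 0.00 ✓; |NZ| = 30.10 ✓; ∠(WZ, ZN) = 90.00° ✓; |WZ| = 9.400 ✓; bearing(W→H) − bearing(W→Z) = 101.0° ✓; |WH| = 9.400 ✓; ∠(WH, HA) = 86.00° ✗; |HA| = 21.60 ✓.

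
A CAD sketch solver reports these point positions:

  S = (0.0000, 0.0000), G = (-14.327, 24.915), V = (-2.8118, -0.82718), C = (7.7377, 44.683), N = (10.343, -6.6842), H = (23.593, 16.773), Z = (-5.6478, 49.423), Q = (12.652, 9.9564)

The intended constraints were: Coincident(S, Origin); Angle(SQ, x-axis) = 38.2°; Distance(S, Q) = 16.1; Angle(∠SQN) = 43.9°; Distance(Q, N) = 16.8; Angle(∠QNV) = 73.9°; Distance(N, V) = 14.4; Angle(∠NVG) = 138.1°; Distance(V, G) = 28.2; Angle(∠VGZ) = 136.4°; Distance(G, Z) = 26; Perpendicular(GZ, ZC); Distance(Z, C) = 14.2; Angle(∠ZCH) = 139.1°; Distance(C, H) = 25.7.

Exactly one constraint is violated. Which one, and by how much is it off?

Distance(C, H) = 25.7 — off by 6.40.

S = (0.00, 0.00) ✓; SQ at 38.20° ✓; |SQ| = 16.10 ✓; ∠SQN = 43.90° ✓; |QN| = 16.80 ✓; ∠QNV = 73.90° ✓; |NV| = 14.40 ✓; ∠NVG = 138.1° ✓; |VG| = 28.20 ✓; ∠VGZ = 136.4° ✓; |GZ| = 26.00 ✓; ∠(GZ, ZC) = 90.00° ✓; |ZC| = 14.20 ✓; ∠ZCH = 139.1° ✓; |CH| = 32.10 ✗.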